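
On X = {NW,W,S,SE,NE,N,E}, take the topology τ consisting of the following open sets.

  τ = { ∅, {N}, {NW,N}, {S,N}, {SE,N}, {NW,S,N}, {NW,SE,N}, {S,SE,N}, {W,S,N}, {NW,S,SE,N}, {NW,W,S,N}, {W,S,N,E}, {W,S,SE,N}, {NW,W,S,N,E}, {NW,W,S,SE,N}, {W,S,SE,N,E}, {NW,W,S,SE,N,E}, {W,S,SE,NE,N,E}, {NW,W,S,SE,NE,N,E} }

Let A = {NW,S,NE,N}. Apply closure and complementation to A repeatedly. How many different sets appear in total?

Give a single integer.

6

cl via duality: int({W,SE,E}) = ∅, so X∖∅ = {NW,W,S,SE,NE,N,E}
Write k for closure, c for complement:
  1. A     = {NW,S,NE,N}
  2. kA    = {NW,W,S,SE,NE,N,E}
  3. cA    = {W,SE,E}
  4. ckA   = ∅
  5. kcA   = {W,SE,NE,E}
  6. ckcA  = {NW,S,N}
applying k or c yields no new set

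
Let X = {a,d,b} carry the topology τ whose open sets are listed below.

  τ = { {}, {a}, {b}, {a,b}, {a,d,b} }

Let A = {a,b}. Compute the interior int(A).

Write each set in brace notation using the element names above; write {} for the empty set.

{a,b}

open subsets of A: {}, {b}, {a}, {a,b}; so int(A) = {a,b}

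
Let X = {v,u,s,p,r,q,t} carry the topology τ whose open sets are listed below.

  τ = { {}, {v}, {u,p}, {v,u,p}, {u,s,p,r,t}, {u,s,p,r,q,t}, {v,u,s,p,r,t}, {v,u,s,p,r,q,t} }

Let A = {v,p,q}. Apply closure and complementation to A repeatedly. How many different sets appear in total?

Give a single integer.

complement {u,s,r,t}; its interior {}; cl(A) = X∖{} = {v,u,s,p,r,q,t}
With k = closure, c = complement:
  1. A     = {v,p,q}
  2. kA    = {v,u,s,p,r,q,t}
  3. cA    = {u,s,r,t}
  4. ckA   = {}
  5. kcA   = {u,s,p,r,q,t}
  6. ckcA  = {v}
k, c of each give nothing new

6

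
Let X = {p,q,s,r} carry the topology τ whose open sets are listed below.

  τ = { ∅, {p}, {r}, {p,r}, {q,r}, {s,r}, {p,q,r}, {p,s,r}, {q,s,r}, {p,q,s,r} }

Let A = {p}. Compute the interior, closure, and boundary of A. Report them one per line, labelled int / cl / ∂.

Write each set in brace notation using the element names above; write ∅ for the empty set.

int(A) = {p}
cl(A)  = {p}
∂A     = ∅

opens ⊆ A: ∅, {p}; union → int = {p}
complement {q,s,r}; its interior {q,s,r}; cl(A) = X∖{q,s,r} = {p}
boundary = {p} ∖ {p} = ∅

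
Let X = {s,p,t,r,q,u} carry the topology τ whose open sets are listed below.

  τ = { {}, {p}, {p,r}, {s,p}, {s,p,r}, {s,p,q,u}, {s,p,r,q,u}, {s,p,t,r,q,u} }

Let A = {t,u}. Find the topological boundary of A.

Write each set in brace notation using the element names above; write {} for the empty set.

{t,q,u}

interior: largest open inside A is {} (from {})
cl via duality: int({s,p,r,q}) = {s,p,r}, so X∖{s,p,r} = {t,q,u}
cl∖int = {t,q,u}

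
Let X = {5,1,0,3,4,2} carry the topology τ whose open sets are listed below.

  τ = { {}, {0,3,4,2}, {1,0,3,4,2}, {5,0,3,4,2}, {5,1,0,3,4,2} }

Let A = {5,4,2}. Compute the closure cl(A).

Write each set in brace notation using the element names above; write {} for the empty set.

cl via duality: int({1,0,3}) = {}, so X∖{} = {5,1,0,3,4,2}

{5,1,0,3,4,2}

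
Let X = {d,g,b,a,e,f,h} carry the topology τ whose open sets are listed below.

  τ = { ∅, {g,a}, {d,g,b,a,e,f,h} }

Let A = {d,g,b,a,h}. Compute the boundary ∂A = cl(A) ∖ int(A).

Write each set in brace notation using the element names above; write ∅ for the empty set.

{d,b,e,f,h}

U open, U⊆A: ∅, {g,a}. int(A) = ⋃ = {g,a}
X∖A={e,f}, int(X∖A)=∅, hence cl(A)={d,g,b,a,e,f,h}
∂A: remove int from cl → {d,b,e,f,h}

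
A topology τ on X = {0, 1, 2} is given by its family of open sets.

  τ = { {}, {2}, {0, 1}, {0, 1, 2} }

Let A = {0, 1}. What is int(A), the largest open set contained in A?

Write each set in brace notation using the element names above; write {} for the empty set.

{0, 1}

interior: largest open inside A is {0, 1} (from {}, {0, 1})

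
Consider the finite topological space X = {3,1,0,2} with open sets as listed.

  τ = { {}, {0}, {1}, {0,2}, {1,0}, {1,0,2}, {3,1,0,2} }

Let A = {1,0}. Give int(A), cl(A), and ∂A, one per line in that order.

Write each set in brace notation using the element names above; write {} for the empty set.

interior: largest open inside A is {1,0} (from {}, {0}, {1}, {1,0})
cl via duality: int({3,2}) = {}, so X∖{} = {3,1,0,2}
cl∖int = {3,2}

int(A) = {1,0}
cl(A)  = {3,1,0,2}
∂A     = {3,2}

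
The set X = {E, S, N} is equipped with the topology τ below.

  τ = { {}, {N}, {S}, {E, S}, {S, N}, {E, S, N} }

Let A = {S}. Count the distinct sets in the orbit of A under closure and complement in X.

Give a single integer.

X∖A={E, N}, int(X∖A)={N}, hence cl(A)={E, S}
Orbit (k=closure, c=complement):
  1. A     = {S}
  2. kA    = {E, S}
  3. cA    = {E, N}
  4. ckA   = {N}
(closed under both — stop)

4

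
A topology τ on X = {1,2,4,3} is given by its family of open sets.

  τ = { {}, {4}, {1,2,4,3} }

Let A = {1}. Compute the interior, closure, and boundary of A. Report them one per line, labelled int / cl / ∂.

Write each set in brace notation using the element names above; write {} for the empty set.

opens ⊆ A: {}; union → int = {}
complement {2,4,3}; its interior {4}; cl(A) = X∖{4} = {1,2,3}
boundary = {1,2,3} ∖ {} = {1,2,3}

int(A) = {}
cl(A)  = {1,2,3}
∂A     = {1,2,3}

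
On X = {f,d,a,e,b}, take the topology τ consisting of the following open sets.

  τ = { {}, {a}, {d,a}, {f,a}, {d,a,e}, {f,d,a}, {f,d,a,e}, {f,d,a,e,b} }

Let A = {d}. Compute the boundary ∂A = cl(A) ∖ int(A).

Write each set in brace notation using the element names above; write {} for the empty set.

{d,e,b}

open subsets of A: {}; so int(A) = {}
closure: X∖int(X∖A) = X∖{f,a} = {d,e,b}
∂A = {d,e,b} minus {} = {d,e,b}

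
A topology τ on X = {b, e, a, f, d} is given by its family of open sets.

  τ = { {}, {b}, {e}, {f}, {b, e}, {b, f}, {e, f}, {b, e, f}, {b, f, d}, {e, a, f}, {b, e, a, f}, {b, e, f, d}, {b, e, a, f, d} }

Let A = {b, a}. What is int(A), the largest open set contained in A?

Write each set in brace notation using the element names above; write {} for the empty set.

U open, U⊆A: {}, {b}. int(A) = ⋃ = {b}

{b}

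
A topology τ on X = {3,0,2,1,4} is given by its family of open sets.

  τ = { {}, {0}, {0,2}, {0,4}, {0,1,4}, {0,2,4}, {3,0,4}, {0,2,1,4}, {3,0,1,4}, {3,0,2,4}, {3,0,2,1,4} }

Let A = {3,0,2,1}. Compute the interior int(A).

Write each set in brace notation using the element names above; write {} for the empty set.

{0,2}

open subsets of A: {}, {0}, {0,2}; so int(A) = {0,2}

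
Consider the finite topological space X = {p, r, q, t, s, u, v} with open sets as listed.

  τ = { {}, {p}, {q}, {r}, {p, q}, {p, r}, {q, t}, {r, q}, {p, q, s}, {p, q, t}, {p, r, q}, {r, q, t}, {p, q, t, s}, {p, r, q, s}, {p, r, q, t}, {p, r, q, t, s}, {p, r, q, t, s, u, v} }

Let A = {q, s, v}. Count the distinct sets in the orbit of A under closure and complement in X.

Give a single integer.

8

closure: X∖int(X∖A) = X∖{p, r} = {q, t, s, u, v}
Let k=closure and c=complement:
  1. A     = {q, s, v}
  2. kA    = {q, t, s, u, v}
  3. cA    = {p, r, t, u}
  4. ckA   = {p, r}
  5. kcA   = {p, r, t, s, u, v}
  6. kckA  = {p, r, s, u, v}
  7. ckcA  = {q}
  8. ckckA = {q, t}
— saturated at 8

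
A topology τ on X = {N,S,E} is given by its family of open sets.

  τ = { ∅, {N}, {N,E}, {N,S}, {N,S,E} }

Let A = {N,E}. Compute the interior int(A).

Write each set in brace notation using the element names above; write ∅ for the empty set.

open subsets of A: ∅, {N}, {N,E}; so int(A) = {N,E}

{N,E}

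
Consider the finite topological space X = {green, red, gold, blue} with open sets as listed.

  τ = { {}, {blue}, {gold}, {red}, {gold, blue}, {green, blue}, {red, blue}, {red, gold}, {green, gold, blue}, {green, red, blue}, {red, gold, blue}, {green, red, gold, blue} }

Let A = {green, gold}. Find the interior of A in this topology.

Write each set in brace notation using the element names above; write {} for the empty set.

interior: largest open inside A is {gold} (from {}, {gold})

{gold}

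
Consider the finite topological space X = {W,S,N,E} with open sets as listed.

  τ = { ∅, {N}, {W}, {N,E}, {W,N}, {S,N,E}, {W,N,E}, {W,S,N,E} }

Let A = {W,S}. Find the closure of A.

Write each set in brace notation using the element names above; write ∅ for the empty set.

complement {N,E}; its interior {N,E}; cl(A) = X∖{N,E} = {W,S}

{W,S}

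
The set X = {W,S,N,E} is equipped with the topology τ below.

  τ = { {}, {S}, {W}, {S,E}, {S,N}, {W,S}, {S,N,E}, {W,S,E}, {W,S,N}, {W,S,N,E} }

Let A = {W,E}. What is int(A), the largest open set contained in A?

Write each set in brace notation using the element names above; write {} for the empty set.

{W}

U open, U⊆A: {}, {W}. int(A) = ⋃ = {W}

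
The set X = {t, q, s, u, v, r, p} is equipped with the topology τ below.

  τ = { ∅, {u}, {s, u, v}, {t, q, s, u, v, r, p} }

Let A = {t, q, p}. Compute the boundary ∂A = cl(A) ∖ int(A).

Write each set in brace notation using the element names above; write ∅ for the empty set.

{t, q, r, p}

opens ⊆ A: ∅; union → int = ∅
complement {s, u, v, r}; its interior {s, u, v}; cl(A) = X∖{s, u, v} = {t, q, r, p}
boundary = {t, q, r, p} ∖ ∅ = {t, q, r, p}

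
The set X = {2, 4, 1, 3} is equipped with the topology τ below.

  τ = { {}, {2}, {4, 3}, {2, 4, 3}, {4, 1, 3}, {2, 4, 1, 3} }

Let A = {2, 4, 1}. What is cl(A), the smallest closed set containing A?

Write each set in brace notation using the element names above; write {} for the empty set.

complement {3}; its interior {}; cl(A) = X∖{} = {2, 4, 1, 3}

{2, 4, 1, 3}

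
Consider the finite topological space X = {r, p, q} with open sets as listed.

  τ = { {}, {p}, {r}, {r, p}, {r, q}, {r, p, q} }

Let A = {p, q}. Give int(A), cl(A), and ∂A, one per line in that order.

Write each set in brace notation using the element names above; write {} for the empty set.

int(A) = {p}
cl(A)  = {p, q}
∂A     = {q}

U open, U⊆A: {}, {p}. int(A) = ⋃ = {p}
X∖A={r}, int(X∖A)={r}, hence cl(A)={p, q}
∂A: remove int from cl → {q}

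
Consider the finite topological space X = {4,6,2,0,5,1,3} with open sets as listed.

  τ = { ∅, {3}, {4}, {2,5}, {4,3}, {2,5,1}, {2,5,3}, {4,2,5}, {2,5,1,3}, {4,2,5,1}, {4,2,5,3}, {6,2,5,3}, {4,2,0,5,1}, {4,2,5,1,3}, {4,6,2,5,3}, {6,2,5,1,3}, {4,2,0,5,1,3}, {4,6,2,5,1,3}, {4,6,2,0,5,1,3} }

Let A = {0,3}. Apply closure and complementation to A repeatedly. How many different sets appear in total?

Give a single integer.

8

closure: X∖int(X∖A) = X∖{4,2,5,1} = {6,0,3}
Let k=closure and c=complement:
  1. A     = {0,3}
  2. kA    = {6,0,3}
  3. cA    = {4,6,2,5,1}
  4. ckA   = {4,2,5,1}
  5. kcA   = {4,6,2,0,5,1}
  6. ckcA  = {3}
  7. kckcA = {6,3}
  8. ckckcA = {4,2,0,5,1}
— saturated at 8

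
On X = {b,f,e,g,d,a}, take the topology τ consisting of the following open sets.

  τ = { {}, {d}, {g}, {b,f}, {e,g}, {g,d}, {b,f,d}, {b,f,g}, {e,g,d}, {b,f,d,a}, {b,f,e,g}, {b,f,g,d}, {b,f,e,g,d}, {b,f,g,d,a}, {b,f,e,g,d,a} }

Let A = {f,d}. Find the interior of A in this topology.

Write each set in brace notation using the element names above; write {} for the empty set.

{d}

interior: largest open inside A is {d} (from {}, {d})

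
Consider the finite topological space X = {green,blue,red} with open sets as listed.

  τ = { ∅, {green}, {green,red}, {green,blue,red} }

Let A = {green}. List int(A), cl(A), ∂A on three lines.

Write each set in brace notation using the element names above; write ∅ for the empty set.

int(A) = {green}
cl(A)  = {green,blue,red}
∂A     = {blue,red}

opens ⊆ A: ∅, {green}; union → int = {green}
complement {blue,red}; its interior ∅; cl(A) = X∖∅ = {green,blue,red}
boundary = {green,blue,red} ∖ {green} = {blue,red}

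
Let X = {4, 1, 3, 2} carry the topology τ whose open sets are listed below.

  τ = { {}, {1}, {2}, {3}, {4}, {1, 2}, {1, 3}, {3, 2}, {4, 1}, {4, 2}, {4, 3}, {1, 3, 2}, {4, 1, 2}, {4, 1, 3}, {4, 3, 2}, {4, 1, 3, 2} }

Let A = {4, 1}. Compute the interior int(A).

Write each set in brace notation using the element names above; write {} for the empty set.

{4, 1}

opens ⊆ A: {}, {1}, {4}, {4, 1}; union → int = {4, 1}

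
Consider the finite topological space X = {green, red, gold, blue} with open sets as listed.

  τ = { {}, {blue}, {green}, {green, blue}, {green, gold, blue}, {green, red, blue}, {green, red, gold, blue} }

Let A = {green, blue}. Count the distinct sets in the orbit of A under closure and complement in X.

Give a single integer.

X∖A={red, gold}, int(X∖A)={}, hence cl(A)={green, red, gold, blue}
Orbit (k=closure, c=complement):
  1. A     = {green, blue}
  2. kA    = {green, red, gold, blue}
  3. cA    = {red, gold}
  4. ckA   = {}
(closed under both — stop)

4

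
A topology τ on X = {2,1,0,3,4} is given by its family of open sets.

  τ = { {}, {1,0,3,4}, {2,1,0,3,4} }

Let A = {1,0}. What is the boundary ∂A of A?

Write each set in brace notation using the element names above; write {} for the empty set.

opens ⊆ A: {}; union → int = {}
complement {2,3,4}; its interior {}; cl(A) = X∖{} = {2,1,0,3,4}
boundary = {2,1,0,3,4} ∖ {} = {2,1,0,3,4}

{2,1,0,3,4}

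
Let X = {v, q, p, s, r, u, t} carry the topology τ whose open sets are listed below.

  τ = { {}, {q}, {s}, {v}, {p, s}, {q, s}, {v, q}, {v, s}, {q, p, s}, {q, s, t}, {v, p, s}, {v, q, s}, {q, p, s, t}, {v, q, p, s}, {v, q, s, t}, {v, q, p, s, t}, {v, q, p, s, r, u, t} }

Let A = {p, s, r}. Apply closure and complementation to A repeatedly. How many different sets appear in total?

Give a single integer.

6

complement {v, q, u, t}; its interior {v, q}; cl(A) = X∖{v, q} = {p, s, r, u, t}
With k = closure, c = complement:
  1. A     = {p, s, r}
  2. kA    = {p, s, r, u, t}
  3. cA    = {v, q, u, t}
  4. ckA   = {v, q}
  5. kcA   = {v, q, r, u, t}
  6. ckcA  = {p, s}
k, c of each give nothing new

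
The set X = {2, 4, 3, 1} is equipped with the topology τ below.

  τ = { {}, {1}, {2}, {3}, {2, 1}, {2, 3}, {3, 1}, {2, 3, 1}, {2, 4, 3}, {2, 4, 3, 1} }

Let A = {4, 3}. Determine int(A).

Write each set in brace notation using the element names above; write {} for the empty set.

{3}

opens ⊆ A: {}, {3}; union → int = {3}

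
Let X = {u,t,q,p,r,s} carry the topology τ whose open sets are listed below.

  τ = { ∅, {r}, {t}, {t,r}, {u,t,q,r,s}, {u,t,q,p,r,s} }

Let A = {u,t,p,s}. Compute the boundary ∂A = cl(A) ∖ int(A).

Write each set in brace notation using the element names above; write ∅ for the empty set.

U open, U⊆A: ∅, {t}. int(A) = ⋃ = {t}
X∖A={q,r}, int(X∖A)={r}, hence cl(A)={u,t,q,p,s}
∂A: remove int from cl → {u,q,p,s}

{u,q,p,s}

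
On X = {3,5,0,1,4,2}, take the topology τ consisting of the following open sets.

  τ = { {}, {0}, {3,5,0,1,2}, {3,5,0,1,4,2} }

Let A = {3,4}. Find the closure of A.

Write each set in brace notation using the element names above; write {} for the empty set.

cl via duality: int({5,0,1,2}) = {0}, so X∖{0} = {3,5,1,4,2}

{3,5,1,4,2}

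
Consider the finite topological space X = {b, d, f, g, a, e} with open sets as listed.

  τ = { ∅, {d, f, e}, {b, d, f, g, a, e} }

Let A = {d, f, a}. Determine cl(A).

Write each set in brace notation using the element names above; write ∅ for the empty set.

{b, d, f, g, a, e}

complement {b, g, e}; its interior ∅; cl(A) = X∖∅ = {b, d, f, g, a, e}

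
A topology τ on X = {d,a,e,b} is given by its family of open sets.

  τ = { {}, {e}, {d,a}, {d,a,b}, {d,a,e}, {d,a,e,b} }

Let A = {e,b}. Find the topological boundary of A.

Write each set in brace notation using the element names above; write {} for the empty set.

{b}

opens ⊆ A: {}, {e}; union → int = {e}
complement {d,a}; its interior {d,a}; cl(A) = X∖{d,a} = {e,b}
boundary = {e,b} ∖ {e} = {b}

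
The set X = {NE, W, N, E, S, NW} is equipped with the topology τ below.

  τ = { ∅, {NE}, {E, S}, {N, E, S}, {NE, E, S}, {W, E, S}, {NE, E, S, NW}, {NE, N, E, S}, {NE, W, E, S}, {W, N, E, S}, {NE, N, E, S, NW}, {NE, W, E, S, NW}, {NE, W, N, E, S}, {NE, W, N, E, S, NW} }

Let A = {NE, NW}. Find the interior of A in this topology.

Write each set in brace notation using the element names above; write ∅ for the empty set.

{NE}

U open, U⊆A: ∅, {NE}. int(A) = ⋃ = {NE}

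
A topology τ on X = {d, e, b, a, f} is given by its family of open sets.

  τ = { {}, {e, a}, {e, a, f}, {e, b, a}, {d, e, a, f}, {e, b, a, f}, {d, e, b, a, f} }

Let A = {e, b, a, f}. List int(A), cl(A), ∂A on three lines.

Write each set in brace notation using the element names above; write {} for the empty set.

opens ⊆ A: {}, {e, a}, {e, b, a}, {e, a, f}, {e, b, a, f}; union → int = {e, b, a, f}
complement {d}; its interior {}; cl(A) = X∖{} = {d, e, b, a, f}
boundary = {d, e, b, a, f} ∖ {e, b, a, f} = {d}

int(A) = {e, b, a, f}
cl(A)  = {d, e, b, a, f}
∂A     = {d}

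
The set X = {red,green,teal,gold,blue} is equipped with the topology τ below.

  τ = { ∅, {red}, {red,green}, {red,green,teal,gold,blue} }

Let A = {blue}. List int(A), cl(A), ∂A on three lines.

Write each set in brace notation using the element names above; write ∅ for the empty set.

int(A) = ∅
cl(A)  = {teal,gold,blue}
∂A     = {teal,gold,blue}

U open, U⊆A: ∅. int(A) = ⋃ = ∅
X∖A={red,green,teal,gold}, int(X∖A)={red,green}, hence cl(A)={teal,gold,blue}
∂A: remove int from cl → {teal,gold,blue}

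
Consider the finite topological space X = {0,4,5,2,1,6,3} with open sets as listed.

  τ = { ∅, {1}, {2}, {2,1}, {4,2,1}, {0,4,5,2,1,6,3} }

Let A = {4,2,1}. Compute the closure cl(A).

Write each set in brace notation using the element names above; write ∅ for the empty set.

{0,4,5,2,1,6,3}

X∖A={0,5,6,3}, int(X∖A)=∅, hence cl(A)={0,4,5,2,1,6,3}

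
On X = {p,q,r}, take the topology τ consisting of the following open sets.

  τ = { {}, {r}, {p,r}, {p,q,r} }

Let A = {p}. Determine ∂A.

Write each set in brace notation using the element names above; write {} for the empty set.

{p,q}

opens ⊆ A: {}; union → int = {}
complement {q,r}; its interior {r}; cl(A) = X∖{r} = {p,q}
boundary = {p,q} ∖ {} = {p,q}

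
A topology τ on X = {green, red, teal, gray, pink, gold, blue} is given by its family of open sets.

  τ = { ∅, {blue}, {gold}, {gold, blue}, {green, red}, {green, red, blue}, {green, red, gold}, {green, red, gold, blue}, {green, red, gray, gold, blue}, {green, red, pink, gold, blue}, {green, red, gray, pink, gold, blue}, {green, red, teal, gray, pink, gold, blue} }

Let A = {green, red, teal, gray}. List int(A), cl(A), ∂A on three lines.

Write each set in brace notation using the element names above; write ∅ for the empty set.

open subsets of A: ∅, {green, red}; so int(A) = {green, red}
closure: X∖int(X∖A) = X∖{gold, blue} = {green, red, teal, gray, pink}
∂A = {green, red, teal, gray, pink} minus {green, red} = {teal, gray, pink}

int(A) = {green, red}
cl(A)  = {green, red, teal, gray, pink}
∂A     = {teal, gray, pink}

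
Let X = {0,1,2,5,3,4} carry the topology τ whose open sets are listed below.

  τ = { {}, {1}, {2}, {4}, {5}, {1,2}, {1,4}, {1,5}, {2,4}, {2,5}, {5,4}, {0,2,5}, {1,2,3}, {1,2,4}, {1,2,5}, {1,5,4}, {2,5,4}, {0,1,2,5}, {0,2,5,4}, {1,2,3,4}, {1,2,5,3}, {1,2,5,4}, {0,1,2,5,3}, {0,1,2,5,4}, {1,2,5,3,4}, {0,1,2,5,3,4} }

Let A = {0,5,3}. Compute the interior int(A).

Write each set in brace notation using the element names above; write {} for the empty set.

opens ⊆ A: {}, {5}; union → int = {5}

{5}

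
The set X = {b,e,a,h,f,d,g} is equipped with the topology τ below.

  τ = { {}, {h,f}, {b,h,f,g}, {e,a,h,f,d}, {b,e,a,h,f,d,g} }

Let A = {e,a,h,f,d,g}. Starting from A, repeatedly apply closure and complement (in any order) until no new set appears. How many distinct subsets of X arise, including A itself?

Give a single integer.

cl via duality: int({b}) = {}, so X∖{} = {b,e,a,h,f,d,g}
Write k for closure, c for complement:
  1. A     = {e,a,h,f,d,g}
  2. kA    = {b,e,a,h,f,d,g}
  3. cA    = {b}
  4. ckA   = {}
  5. kcA   = {b,g}
  6. ckcA  = {e,a,h,f,d}
applying k or c yields no new set

6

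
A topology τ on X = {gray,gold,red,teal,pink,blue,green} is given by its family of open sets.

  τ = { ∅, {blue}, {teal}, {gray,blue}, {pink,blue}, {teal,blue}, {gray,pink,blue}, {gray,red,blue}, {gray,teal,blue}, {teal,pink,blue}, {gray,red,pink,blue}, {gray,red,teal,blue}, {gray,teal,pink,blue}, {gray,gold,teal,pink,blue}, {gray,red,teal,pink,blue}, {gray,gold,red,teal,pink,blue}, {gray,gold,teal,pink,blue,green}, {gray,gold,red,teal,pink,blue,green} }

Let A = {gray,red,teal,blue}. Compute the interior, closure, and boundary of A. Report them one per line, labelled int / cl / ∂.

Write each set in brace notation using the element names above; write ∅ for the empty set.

U open, U⊆A: ∅, {teal}, {blue}, {gray,blue}, {teal,blue}, {gray,red,blue}, {gray,teal,blue}, {gray,red,teal,blue}. int(A) = ⋃ = {gray,red,teal,blue}
X∖A={gold,pink,green}, int(X∖A)=∅, hence cl(A)={gray,gold,red,teal,pink,blue,green}
∂A: remove int from cl → {gold,pink,green}

int(A) = {gray,red,teal,blue}
cl(A)  = {gray,gold,red,teal,pink,blue,green}
∂A     = {gold,pink,green}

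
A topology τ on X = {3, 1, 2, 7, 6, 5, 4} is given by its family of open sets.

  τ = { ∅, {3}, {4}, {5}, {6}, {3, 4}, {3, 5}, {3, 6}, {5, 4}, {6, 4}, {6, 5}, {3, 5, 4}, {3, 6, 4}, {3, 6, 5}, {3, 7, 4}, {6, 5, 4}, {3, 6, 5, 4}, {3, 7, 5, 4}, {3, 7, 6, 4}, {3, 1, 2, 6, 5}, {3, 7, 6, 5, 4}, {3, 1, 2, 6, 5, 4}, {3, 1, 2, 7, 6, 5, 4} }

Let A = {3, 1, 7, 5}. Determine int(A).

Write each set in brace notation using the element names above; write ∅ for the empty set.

{3, 5}

interior: largest open inside A is {3, 5} (from ∅, {5}, {3}, {3, 5})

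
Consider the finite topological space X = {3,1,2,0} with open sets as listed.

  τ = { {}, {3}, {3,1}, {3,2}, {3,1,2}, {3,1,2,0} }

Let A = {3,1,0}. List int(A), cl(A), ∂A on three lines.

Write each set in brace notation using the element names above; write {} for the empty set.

int(A) = {3,1}
cl(A)  = {3,1,2,0}
∂A     = {2,0}

open subsets of A: {}, {3}, {3,1}; so int(A) = {3,1}
closure: X∖int(X∖A) = X∖{} = {3,1,2,0}
∂A = {3,1,2,0} minus {3,1} = {2,0}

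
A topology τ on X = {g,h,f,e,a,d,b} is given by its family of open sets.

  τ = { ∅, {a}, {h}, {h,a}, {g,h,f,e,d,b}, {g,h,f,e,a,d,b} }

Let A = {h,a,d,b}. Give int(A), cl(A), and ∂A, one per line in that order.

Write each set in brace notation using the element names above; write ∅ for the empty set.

interior: largest open inside A is {h,a} (from ∅, {h}, {a}, {h,a})
cl via duality: int({g,f,e}) = ∅, so X∖∅ = {g,h,f,e,a,d,b}
cl∖int = {g,f,e,d,b}

int(A) = {h,a}
cl(A)  = {g,h,f,e,a,d,b}
∂A     = {g,f,e,d,b}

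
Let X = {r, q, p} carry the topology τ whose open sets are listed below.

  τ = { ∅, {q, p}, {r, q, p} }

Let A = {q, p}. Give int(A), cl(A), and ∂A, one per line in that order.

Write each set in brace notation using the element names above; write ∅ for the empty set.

int(A) = {q, p}
cl(A)  = {r, q, p}
∂A     = {r}

opens ⊆ A: ∅, {q, p}; union → int = {q, p}
complement {r}; its interior ∅; cl(A) = X∖∅ = {r, q, p}
boundary = {r, q, p} ∖ {q, p} = {r}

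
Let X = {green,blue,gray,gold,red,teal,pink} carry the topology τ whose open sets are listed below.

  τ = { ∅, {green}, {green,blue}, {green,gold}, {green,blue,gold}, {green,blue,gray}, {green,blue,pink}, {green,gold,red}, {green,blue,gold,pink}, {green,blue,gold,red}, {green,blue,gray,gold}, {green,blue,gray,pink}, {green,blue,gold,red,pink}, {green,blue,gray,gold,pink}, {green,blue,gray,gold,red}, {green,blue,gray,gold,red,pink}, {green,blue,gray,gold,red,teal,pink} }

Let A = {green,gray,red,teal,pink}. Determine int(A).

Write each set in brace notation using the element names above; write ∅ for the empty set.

{green}

opens ⊆ A: ∅, {green}; union → int = {green}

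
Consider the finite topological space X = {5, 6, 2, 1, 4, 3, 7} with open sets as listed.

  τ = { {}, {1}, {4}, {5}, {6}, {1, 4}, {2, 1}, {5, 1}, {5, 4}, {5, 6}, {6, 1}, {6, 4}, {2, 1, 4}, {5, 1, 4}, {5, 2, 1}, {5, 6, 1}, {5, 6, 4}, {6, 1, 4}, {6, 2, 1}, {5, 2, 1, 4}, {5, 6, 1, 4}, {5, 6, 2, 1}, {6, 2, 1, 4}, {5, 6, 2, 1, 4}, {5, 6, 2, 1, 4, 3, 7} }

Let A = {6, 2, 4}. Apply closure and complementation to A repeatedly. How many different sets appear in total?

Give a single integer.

X∖A={5, 1, 3, 7}, int(X∖A)={5, 1}, hence cl(A)={6, 2, 4, 3, 7}
Orbit (k=closure, c=complement):
  1. A     = {6, 2, 4}
  2. kA    = {6, 2, 4, 3, 7}
  3. cA    = {5, 1, 3, 7}
  4. ckA   = {5, 1}
  5. kcA   = {5, 2, 1, 3, 7}
  6. ckcA  = {6, 4}
  7. kckcA = {6, 4, 3, 7}
  8. ckckcA = {5, 2, 1}
(closed under both — stop)

8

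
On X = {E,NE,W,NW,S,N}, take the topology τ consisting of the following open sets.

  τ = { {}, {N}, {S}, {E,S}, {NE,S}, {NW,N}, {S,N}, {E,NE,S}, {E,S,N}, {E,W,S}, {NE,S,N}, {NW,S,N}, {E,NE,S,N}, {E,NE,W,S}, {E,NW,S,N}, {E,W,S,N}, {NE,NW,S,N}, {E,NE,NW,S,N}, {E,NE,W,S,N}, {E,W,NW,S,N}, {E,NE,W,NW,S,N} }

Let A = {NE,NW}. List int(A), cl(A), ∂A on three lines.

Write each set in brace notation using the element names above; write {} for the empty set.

int(A) = {}
cl(A)  = {NE,NW}
∂A     = {NE,NW}

opens ⊆ A: {}; union → int = {}
complement {E,W,S,N}; its interior {E,W,S,N}; cl(A) = X∖{E,W,S,N} = {NE,NW}
boundary = {NE,NW} ∖ {} = {NE,NW}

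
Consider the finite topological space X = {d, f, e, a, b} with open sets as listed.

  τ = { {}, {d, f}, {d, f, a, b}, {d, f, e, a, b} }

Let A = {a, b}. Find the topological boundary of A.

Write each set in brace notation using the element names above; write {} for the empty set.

{e, a, b}

opens ⊆ A: {}; union → int = {}
complement {d, f, e}; its interior {d, f}; cl(A) = X∖{d, f} = {e, a, b}
boundary = {e, a, b} ∖ {} = {e, a, b}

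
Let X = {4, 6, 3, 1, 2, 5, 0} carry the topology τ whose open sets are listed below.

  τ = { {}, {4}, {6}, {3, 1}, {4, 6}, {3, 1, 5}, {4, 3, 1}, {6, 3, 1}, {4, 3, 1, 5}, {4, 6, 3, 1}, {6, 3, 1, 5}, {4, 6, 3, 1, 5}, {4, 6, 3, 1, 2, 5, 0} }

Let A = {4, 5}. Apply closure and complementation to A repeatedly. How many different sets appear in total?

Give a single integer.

8

X∖A={6, 3, 1, 2, 0}, int(X∖A)={6, 3, 1}, hence cl(A)={4, 2, 5, 0}
Orbit (k=closure, c=complement):
  1. A     = {4, 5}
  2. kA    = {4, 2, 5, 0}
  3. cA    = {6, 3, 1, 2, 0}
  4. ckA   = {6, 3, 1}
  5. kcA   = {6, 3, 1, 2, 5, 0}
  6. ckcA  = {4}
  7. kckcA = {4, 2, 0}
  8. ckckcA = {6, 3, 1, 5}
(closed under both — stop)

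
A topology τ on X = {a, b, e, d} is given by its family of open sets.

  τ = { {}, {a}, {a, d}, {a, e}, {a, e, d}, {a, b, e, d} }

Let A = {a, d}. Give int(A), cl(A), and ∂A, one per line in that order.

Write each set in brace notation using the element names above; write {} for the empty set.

int(A) = {a, d}
cl(A)  = {a, b, e, d}
∂A     = {b, e}

interior: largest open inside A is {a, d} (from {}, {a}, {a, d})
cl via duality: int({b, e}) = {}, so X∖{} = {a, b, e, d}
cl∖int = {b, e}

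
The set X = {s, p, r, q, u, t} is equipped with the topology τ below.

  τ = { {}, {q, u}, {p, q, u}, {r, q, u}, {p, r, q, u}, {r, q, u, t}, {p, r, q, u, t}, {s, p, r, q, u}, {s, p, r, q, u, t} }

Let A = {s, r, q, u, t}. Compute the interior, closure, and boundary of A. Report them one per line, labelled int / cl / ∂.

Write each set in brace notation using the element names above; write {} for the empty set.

int(A) = {r, q, u, t}
cl(A)  = {s, p, r, q, u, t}
∂A     = {s, p}

U open, U⊆A: {}, {q, u}, {r, q, u}, {r, q, u, t}. int(A) = ⋃ = {r, q, u, t}
X∖A={p}, int(X∖A)={}, hence cl(A)={s, p, r, q, u, t}
∂A: remove int from cl → {s, p}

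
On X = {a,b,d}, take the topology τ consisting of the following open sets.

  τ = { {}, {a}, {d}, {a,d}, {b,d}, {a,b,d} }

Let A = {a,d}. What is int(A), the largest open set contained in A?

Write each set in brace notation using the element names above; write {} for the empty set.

open subsets of A: {}, {d}, {a}, {a,d}; so int(A) = {a,d}

{a,d}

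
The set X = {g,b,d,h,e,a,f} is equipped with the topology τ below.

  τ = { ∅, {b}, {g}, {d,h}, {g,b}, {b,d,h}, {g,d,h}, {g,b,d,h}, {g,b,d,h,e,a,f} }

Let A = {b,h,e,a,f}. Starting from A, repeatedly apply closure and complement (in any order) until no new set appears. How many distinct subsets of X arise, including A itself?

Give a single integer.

complement {g,d}; its interior {g}; cl(A) = X∖{g} = {b,d,h,e,a,f}
With k = closure, c = complement:
  1. A     = {b,h,e,a,f}
  2. kA    = {b,d,h,e,a,f}
  3. cA    = {g,d}
  4. ckA   = {g}
  5. kcA   = {g,d,h,e,a,f}
  6. kckA  = {g,e,a,f}
  7. ckcA  = {b}
  8. ckckA = {b,d,h}
  9. kckcA = {b,e,a,f}
  10. ckckcA = {g,d,h}
k, c of each give nothing new

10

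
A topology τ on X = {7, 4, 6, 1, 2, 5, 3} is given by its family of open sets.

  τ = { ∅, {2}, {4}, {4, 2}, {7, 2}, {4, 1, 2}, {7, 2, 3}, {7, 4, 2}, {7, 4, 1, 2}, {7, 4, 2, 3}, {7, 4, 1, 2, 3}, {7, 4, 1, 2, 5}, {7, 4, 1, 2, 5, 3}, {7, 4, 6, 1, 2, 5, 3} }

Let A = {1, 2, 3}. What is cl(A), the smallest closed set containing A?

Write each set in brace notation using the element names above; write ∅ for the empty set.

{7, 6, 1, 2, 5, 3}

complement {7, 4, 6, 5}; its interior {4}; cl(A) = X∖{4} = {7, 6, 1, 2, 5, 3}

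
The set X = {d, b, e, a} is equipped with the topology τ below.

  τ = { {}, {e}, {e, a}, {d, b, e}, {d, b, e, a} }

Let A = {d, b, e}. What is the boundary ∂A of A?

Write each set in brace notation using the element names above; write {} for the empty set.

{a}

U open, U⊆A: {}, {e}, {d, b, e}. int(A) = ⋃ = {d, b, e}
X∖A={a}, int(X∖A)={}, hence cl(A)={d, b, e, a}
∂A: remove int from cl → {a}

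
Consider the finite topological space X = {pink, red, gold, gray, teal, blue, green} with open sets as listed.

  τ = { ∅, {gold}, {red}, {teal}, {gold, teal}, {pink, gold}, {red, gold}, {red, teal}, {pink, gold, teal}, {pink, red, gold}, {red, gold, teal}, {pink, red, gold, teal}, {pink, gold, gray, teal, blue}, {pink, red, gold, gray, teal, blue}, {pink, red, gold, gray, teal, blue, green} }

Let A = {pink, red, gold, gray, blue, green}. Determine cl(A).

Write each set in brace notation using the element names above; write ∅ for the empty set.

{pink, red, gold, gray, blue, green}

cl via duality: int({teal}) = {teal}, so X∖{teal} = {pink, red, gold, gray, blue, green}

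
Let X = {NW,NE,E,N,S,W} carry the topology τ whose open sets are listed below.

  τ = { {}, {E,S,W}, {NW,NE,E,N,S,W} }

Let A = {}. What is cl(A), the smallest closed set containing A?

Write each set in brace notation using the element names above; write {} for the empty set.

{}

closure: X∖int(X∖A) = X∖{NW,NE,E,N,S,W} = {}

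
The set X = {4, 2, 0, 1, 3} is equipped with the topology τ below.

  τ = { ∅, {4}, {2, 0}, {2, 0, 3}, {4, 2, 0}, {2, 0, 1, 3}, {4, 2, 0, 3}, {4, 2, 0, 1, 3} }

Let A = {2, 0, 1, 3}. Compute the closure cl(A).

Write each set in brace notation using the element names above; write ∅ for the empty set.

complement {4}; its interior {4}; cl(A) = X∖{4} = {2, 0, 1, 3}

{2, 0, 1, 3}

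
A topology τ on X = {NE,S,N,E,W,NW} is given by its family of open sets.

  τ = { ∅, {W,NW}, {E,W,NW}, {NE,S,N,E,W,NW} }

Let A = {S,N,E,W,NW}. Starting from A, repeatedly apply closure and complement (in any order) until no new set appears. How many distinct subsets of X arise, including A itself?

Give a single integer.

6

cl via duality: int({NE}) = ∅, so X∖∅ = {NE,S,N,E,W,NW}
Write k for closure, c for complement:
  1. A     = {S,N,E,W,NW}
  2. kA    = {NE,S,N,E,W,NW}
  3. cA    = {NE}
  4. ckA   = ∅
  5. kcA   = {NE,S,N}
  6. ckcA  = {E,W,NW}
applying k or c yields no new set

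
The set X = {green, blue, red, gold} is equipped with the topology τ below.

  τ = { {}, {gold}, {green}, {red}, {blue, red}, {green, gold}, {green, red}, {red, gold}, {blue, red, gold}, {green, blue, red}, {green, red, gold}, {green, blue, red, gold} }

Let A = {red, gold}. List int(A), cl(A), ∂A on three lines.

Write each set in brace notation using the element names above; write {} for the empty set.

int(A) = {red, gold}
cl(A)  = {blue, red, gold}
∂A     = {blue}

interior: largest open inside A is {red, gold} (from {}, {red}, {gold}, {red, gold})
cl via duality: int({green, blue}) = {green}, so X∖{green} = {blue, red, gold}
cl∖int = {blue}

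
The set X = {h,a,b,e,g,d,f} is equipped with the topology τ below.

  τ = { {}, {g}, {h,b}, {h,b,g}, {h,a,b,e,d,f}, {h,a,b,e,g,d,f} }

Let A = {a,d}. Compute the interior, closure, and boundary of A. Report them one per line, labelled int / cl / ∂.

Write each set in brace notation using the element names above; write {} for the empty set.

opens ⊆ A: {}; union → int = {}
complement {h,b,e,g,f}; its interior {h,b,g}; cl(A) = X∖{h,b,g} = {a,e,d,f}
boundary = {a,e,d,f} ∖ {} = {a,e,d,f}

int(A) = {}
cl(A)  = {a,e,d,f}
∂A     = {a,e,d,f}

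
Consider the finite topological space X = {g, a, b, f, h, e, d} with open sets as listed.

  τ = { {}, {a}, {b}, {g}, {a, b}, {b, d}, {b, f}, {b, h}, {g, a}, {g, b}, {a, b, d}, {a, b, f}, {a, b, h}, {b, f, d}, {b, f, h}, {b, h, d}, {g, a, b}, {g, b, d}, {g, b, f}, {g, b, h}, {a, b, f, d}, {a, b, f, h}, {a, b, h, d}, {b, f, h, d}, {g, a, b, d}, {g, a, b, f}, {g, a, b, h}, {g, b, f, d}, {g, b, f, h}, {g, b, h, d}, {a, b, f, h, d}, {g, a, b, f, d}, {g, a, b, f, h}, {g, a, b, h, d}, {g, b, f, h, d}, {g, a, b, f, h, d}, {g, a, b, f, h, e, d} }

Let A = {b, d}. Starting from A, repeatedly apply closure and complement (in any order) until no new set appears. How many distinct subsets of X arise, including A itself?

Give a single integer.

6

X∖A={g, a, f, h, e}, int(X∖A)={g, a}, hence cl(A)={b, f, h, e, d}
Orbit (k=closure, c=complement):
  1. A     = {b, d}
  2. kA    = {b, f, h, e, d}
  3. cA    = {g, a, f, h, e}
  4. ckA   = {g, a}
  5. kckA  = {g, a, e}
  6. ckckA = {b, f, h, d}
(closed under both — stop)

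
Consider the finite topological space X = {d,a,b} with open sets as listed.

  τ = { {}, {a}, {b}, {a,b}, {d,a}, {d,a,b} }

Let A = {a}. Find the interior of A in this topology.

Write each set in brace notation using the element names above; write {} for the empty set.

U open, U⊆A: {}, {a}. int(A) = ⋃ = {a}

{a}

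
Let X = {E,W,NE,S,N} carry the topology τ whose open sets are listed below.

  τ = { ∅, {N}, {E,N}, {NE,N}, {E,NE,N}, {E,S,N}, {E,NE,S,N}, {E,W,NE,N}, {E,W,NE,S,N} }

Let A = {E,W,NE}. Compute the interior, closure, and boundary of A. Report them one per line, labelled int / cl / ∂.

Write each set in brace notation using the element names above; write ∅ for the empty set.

int(A) = ∅
cl(A)  = {E,W,NE,S}
∂A     = {E,W,NE,S}

open subsets of A: ∅; so int(A) = ∅
closure: X∖int(X∖A) = X∖{N} = {E,W,NE,S}
∂A = {E,W,NE,S} minus ∅ = {E,W,NE,S}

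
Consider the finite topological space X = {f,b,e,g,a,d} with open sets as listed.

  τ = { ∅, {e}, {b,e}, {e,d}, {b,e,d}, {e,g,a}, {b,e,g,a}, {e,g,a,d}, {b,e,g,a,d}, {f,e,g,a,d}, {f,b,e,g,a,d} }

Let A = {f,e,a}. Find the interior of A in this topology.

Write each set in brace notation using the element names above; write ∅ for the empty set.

U open, U⊆A: ∅, {e}. int(A) = ⋃ = {e}

{e}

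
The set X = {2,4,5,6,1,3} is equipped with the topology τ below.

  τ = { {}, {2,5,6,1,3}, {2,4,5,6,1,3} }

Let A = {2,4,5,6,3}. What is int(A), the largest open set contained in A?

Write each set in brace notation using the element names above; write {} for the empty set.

{}

interior: largest open inside A is {} (from {})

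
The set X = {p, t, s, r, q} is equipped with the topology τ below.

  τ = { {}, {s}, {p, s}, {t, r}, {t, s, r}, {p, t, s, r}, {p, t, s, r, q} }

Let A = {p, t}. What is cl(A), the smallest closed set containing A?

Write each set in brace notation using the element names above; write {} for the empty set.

closure: X∖int(X∖A) = X∖{s} = {p, t, r, q}

{p, t, r, q}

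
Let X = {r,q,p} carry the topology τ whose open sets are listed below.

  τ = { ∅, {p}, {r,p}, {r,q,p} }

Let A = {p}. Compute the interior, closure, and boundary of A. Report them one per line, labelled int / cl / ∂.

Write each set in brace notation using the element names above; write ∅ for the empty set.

open subsets of A: ∅, {p}; so int(A) = {p}
closure: X∖int(X∖A) = X∖∅ = {r,q,p}
∂A = {r,q,p} minus {p} = {r,q}

int(A) = {p}
cl(A)  = {r,q,p}
∂A     = {r,q}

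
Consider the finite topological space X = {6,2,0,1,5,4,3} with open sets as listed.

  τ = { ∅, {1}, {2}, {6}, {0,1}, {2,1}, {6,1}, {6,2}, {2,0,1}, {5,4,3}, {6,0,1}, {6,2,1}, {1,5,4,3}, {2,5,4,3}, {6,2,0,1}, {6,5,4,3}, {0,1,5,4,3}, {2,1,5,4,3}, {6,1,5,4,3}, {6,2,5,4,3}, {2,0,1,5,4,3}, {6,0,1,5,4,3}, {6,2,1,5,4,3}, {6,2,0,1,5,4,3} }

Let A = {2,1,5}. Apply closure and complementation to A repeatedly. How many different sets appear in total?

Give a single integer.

8

closure: X∖int(X∖A) = X∖{6} = {2,0,1,5,4,3}
Let k=closure and c=complement:
  1. A     = {2,1,5}
  2. kA    = {2,0,1,5,4,3}
  3. cA    = {6,0,4,3}
  4. ckA   = {6}
  5. kcA   = {6,0,5,4,3}
  6. ckcA  = {2,1}
  7. kckcA = {2,0,1}
  8. ckckcA = {6,5,4,3}
— saturated at 8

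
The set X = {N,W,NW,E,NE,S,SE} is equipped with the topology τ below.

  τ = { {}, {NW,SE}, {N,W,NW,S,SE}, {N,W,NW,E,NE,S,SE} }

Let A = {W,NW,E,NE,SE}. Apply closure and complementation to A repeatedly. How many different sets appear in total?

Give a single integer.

cl via duality: int({N,S}) = {}, so X∖{} = {N,W,NW,E,NE,S,SE}
Write k for closure, c for complement:
  1. A     = {W,NW,E,NE,SE}
  2. kA    = {N,W,NW,E,NE,S,SE}
  3. cA    = {N,S}
  4. ckA   = {}
  5. kcA   = {N,W,E,NE,S}
  6. ckcA  = {NW,SE}
applying k or c yields no new set

6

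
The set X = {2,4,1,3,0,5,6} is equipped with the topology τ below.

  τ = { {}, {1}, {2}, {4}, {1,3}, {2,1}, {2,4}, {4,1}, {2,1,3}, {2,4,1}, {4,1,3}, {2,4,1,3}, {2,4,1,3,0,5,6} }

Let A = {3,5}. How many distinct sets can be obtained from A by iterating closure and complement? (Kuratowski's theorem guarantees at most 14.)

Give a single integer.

cl via duality: int({2,4,1,0,6}) = {2,4,1}, so X∖{2,4,1} = {3,0,5,6}
Write k for closure, c for complement:
  1. A     = {3,5}
  2. kA    = {3,0,5,6}
  3. cA    = {2,4,1,0,6}
  4. ckA   = {2,4,1}
  5. kcA   = {2,4,1,3,0,5,6}
  6. ckcA  = {}
applying k or c yields no new set

6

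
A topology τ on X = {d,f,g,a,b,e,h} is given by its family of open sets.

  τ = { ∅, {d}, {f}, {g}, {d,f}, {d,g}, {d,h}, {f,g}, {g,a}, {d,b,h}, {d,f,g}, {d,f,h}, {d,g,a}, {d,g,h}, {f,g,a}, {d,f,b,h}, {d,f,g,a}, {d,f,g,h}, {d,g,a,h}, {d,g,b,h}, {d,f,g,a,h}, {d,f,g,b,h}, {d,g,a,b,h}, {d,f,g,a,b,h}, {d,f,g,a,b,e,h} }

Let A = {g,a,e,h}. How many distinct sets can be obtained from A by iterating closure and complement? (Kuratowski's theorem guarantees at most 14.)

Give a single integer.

cl via duality: int({d,f,b}) = {d,f}, so X∖{d,f} = {g,a,b,e,h}
Write k for closure, c for complement:
  1. A     = {g,a,e,h}
  2. kA    = {g,a,b,e,h}
  3. cA    = {d,f,b}
  4. ckA   = {d,f}
  5. kcA   = {d,f,b,e,h}
  6. ckcA  = {g,a}
  7. kckcA = {g,a,e}
  8. ckckcA = {d,f,b,h}
applying k or c yields no new set

8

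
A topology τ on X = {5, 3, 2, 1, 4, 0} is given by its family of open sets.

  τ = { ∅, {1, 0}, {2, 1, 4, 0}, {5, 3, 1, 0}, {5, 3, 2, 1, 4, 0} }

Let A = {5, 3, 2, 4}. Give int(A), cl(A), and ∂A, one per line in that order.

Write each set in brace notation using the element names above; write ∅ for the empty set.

interior: largest open inside A is ∅ (from ∅)
cl via duality: int({1, 0}) = {1, 0}, so X∖{1, 0} = {5, 3, 2, 4}
cl∖int = {5, 3, 2, 4}

int(A) = ∅
cl(A)  = {5, 3, 2, 4}
∂A     = {5, 3, 2, 4}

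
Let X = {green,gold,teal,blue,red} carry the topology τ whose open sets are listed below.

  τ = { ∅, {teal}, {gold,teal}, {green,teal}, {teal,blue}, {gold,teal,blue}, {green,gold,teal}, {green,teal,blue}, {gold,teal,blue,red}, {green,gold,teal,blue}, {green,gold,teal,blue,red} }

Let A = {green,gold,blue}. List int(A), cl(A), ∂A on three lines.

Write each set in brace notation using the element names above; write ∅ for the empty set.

int(A) = ∅
cl(A)  = {green,gold,blue,red}
∂A     = {green,gold,blue,red}

opens ⊆ A: ∅; union → int = ∅
complement {teal,red}; its interior {teal}; cl(A) = X∖{teal} = {green,gold,blue,red}
boundary = {green,gold,blue,red} ∖ ∅ = {green,gold,blue,red}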